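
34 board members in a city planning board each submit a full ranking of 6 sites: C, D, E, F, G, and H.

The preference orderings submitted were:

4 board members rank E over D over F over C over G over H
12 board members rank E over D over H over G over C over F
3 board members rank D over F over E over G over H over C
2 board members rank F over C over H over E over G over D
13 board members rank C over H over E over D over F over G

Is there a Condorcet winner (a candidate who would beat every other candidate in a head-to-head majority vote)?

Head-to-head results (34 voters total):
C vs D: D wins 19–15.
C vs E: E wins 19–15.
C vs F: C wins 25–9.
C vs G: C wins 19–15.
C vs H: C wins 19–15.
D vs E: E wins 31–3.
D vs F: D wins 32–2.
D vs G: D wins 32–2.
D vs H: D wins 19–15.
E vs F: E wins 29–5.
E vs G: E wins 34–0.
E vs H: E wins 19–15.
F vs G: F wins 22–12.
F vs H: H wins 25–9.
G vs H: H wins 27–7.
E beats each rival — C (19–15), D (31–3), F (29–5), G (34–0), H (19–15) — so E is the Condorcet winner.

Yes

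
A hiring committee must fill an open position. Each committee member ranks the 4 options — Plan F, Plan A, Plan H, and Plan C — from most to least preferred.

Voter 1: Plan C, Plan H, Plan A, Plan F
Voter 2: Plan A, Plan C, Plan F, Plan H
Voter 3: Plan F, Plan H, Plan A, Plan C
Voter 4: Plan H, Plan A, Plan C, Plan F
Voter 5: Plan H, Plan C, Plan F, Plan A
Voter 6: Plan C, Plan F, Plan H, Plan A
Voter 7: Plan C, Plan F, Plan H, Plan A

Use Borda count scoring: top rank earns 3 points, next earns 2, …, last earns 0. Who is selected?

Borda scores:
  Plan F: 0 + 1 + 3 + 0 + 1 + 2 + 2 = 9
  Plan A: 1 + 3 + 1 + 2 + 0 + 0 + 0 = 7
  Plan H: 2 + 0 + 2 + 3 + 3 + 1 + 1 = 12
  Plan C: 3 + 2 + 0 + 1 + 2 + 3 + 3 = 14
Plan C has the highest total.

Plan C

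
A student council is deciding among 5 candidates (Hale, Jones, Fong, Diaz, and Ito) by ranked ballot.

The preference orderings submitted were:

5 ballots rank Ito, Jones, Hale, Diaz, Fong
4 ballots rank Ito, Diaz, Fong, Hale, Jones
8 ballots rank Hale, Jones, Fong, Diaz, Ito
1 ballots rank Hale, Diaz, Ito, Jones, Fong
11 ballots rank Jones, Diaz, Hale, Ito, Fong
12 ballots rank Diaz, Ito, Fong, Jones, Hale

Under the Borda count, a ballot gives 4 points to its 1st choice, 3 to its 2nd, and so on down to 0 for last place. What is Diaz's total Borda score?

Borda scores:
  Hale: 5·2 + 4·1 + 8·4 + 4 + 11·2 + 12·0 = 72
  Jones: 5·3 + 4·0 + 8·3 + 1 + 11·4 + 12·1 = 96
  Fong: 5·0 + 4·2 + 8·2 + 0 + 11·0 + 12·2 = 48
  Diaz: 5·1 + 4·3 + 8·1 + 3 + 11·3 + 12·4 = 109
  Ito: 5·4 + 4·4 + 8·0 + 2 + 11·1 + 12·3 = 85

109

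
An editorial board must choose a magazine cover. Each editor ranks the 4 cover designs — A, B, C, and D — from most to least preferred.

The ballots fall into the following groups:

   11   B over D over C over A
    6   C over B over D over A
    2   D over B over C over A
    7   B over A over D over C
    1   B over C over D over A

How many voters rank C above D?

7

Ballots ranking C above D: 6+1 = 7.
Ballots ranking D above C: 11+2+7 = 20.
So 7 of 27 voters prefer C to D.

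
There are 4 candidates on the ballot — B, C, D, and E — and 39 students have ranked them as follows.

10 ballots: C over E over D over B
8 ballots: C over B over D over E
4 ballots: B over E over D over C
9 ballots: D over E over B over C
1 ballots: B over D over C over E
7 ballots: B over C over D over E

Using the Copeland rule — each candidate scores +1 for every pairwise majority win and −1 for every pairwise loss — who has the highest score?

B

Pairwise results:
  B vs C: B wins 21–18.
  B vs D: B wins 20–19.
  B vs E: B wins 20–19.
  C vs D: C wins 25–14.
  C vs E: C wins 26–13.
  D vs E: D wins 25–14.
Copeland scores (wins − losses):
  B: 3 − 0 = 3
  C: 2 − 1 = 1
  D: 1 − 2 = -1
  E: 0 − 3 = -3
B has the best Copeland score.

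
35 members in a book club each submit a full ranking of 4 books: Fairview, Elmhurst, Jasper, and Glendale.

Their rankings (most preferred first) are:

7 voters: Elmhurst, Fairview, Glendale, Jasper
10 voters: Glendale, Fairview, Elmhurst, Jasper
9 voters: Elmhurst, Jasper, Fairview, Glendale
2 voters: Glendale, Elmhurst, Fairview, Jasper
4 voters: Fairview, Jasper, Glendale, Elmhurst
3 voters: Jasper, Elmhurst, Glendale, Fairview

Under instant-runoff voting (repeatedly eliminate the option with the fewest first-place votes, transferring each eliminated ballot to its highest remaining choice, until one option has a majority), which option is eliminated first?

Round 1: Elmhurst 16, Glendale 12, Fairview 4, Jasper 3. Jasper has the fewest and is eliminated.
Round 2: Elmhurst 19, Glendale 12, Fairview 4. Elmhurst has a majority.

Jasper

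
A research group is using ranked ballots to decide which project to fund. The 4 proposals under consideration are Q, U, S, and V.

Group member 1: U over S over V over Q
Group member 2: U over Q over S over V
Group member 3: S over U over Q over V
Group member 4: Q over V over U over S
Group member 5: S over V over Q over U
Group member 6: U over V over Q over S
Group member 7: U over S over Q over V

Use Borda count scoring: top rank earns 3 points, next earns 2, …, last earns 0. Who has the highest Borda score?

Borda scores:
  Q: 0 + 2 + 1 + 3 + 1 + 1 + 1 = 9
  U: 3 + 3 + 2 + 1 + 0 + 3 + 3 = 15
  S: 2 + 1 + 3 + 0 + 3 + 0 + 2 = 11
  V: 1 + 0 + 0 + 2 + 2 + 2 + 0 = 7
U has the highest total.

U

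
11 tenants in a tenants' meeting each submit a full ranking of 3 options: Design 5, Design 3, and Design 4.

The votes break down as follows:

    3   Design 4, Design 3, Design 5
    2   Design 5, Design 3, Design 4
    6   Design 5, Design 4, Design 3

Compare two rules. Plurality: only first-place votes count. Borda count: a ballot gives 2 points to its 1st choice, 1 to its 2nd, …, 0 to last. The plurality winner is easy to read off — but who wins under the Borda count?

Design 5

Plurality first-place counts: Design 5 8, Design 3 0, Design 4 3 → Design 5.
Borda totals: Design 5 16, Design 3 5, Design 4 12 → Design 5.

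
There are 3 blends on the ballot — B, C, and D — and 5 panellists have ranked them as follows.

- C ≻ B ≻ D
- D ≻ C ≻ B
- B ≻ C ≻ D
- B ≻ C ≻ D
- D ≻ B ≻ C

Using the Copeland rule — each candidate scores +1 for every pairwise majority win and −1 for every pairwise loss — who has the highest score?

B

Pairwise results:
  B vs C: B wins 3–2.
  B vs D: B wins 3–2.
  C vs D: C wins 3–2.
Copeland scores (wins − losses):
  B: 2 − 0 = 2
  C: 1 − 1 = 0
  D: 0 − 2 = -2
B has the best Copeland score.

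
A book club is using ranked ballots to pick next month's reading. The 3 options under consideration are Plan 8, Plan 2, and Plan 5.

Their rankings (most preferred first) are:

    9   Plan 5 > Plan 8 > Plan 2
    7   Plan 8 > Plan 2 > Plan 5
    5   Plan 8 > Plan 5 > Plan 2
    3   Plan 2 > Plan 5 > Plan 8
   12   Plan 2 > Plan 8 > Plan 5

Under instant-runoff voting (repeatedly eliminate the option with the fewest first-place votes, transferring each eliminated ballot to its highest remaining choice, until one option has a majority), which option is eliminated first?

Round 1: Plan 2 15, Plan 8 12, Plan 5 9. Plan 5 has the fewest and is eliminated.
Round 2: Plan 8 21, Plan 2 15. Plan 8 has a majority.

Plan 5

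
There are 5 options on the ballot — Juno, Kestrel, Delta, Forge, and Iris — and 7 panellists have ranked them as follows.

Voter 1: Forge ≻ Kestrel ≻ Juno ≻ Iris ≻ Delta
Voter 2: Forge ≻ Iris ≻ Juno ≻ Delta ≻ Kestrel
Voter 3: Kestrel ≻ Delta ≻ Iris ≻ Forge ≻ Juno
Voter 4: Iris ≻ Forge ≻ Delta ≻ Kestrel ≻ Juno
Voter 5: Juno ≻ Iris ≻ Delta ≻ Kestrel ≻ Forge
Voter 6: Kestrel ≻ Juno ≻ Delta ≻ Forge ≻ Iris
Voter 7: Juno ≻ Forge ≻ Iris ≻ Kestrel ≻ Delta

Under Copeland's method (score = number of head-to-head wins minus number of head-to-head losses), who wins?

Forge

Pairwise results:
  Juno vs Kestrel: Kestrel wins 4–3.
  Juno vs Delta: Juno wins 5–2.
  Juno vs Forge: Forge wins 4–3.
  Juno vs Iris: Juno wins 4–3.
  Kestrel vs Delta: Kestrel wins 4–3.
  Kestrel vs Forge: Forge wins 4–3.
  Kestrel vs Iris: Iris wins 4–3.
  Delta vs Forge: Forge wins 4–3.
  Delta vs Iris: Iris wins 5–2.
  Forge vs Iris: Forge wins 4–3.
Copeland scores (wins − losses):
  Juno: 2 − 2 = 0
  Kestrel: 2 − 2 = 0
  Delta: 0 − 4 = -4
  Forge: 4 − 0 = 4
  Iris: 2 − 2 = 0
Forge has the best Copeland score.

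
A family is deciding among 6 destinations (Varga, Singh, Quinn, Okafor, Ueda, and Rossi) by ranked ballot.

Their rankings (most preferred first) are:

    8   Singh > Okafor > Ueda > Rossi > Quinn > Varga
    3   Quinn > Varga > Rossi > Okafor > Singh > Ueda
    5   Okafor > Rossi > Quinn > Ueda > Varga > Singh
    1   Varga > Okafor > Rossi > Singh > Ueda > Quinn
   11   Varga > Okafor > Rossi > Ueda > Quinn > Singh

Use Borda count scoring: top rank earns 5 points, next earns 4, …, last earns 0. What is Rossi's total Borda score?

Borda scores:
  Varga: 8·0 + 3·4 + 5·1 + 5 + 11·5 = 77
  Singh: 8·5 + 3·1 + 5·0 + 2 + 11·0 = 45
  Quinn: 8·1 + 3·5 + 5·3 + 0 + 11·1 = 49
  Okafor: 8·4 + 3·2 + 5·5 + 4 + 11·4 = 111
  Ueda: 8·3 + 3·0 + 5·2 + 1 + 11·2 = 57
  Rossi: 8·2 + 3·3 + 5·4 + 3 + 11·3 = 81

81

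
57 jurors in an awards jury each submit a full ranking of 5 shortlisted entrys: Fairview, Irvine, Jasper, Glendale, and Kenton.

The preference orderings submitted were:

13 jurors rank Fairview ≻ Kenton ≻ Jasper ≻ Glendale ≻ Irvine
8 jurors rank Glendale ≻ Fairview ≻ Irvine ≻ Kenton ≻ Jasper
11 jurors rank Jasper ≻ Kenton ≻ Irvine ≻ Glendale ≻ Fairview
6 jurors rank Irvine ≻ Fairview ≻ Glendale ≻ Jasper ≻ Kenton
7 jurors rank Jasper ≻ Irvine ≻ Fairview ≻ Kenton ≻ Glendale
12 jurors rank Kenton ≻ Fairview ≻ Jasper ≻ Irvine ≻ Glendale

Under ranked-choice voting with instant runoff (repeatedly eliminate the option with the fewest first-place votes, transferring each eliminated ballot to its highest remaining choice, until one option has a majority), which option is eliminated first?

Irvine

Round 1: Jasper 18, Fairview 13, Kenton 12, Glendale 8, Irvine 6. Irvine has the fewest and is eliminated.
Round 2: Fairview 19, Jasper 18, Kenton 12, Glendale 8. Glendale has the fewest and is eliminated.
Round 3: Fairview 27, Jasper 18, Kenton 12. Kenton has the fewest and is eliminated.
Round 4: Fairview 39, Jasper 18. Fairview has a majority.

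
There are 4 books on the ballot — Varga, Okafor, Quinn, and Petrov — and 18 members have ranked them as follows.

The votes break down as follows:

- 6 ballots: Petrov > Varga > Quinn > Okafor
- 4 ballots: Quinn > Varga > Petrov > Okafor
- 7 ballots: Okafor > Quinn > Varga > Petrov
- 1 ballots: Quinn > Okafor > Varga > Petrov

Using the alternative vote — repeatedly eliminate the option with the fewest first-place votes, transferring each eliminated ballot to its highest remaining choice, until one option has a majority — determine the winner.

Petrov

Round 1: Okafor 7, Petrov 6, Quinn 5, Varga 0. Varga has the fewest and is eliminated.
Round 2: Okafor 7, Petrov 6, Quinn 5. Quinn has the fewest and is eliminated.
Round 3: Petrov 10, Okafor 8. Petrov has a majority.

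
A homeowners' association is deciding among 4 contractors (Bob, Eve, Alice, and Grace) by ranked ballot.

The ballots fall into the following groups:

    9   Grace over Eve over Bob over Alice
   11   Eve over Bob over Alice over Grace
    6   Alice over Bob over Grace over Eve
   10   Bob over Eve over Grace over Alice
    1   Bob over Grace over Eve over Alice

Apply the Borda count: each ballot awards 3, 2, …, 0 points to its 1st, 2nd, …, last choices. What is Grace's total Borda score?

Borda scores:
  Bob: 9·1 + 11·2 + 6·2 + 10·3 + 3 = 76
  Eve: 9·2 + 11·3 + 6·0 + 10·2 + 1 = 72
  Alice: 9·0 + 11·1 + 6·3 + 10·0 + 0 = 29
  Grace: 9·3 + 11·0 + 6·1 + 10·1 + 2 = 45

45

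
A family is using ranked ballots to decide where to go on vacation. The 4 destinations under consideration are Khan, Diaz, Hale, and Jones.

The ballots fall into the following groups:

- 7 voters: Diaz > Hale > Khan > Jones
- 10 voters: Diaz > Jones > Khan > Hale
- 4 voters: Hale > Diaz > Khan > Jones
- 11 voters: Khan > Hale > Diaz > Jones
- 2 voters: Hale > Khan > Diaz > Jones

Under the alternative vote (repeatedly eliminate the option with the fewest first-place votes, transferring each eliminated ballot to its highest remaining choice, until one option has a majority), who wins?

Diaz

Round 1: Diaz 17, Khan 11, Hale 6, Jones 0. Jones has the fewest and is eliminated.
Round 2: Diaz 17, Khan 11, Hale 6. Hale has the fewest and is eliminated.
Round 3: Diaz 21, Khan 13. Diaz has a majority.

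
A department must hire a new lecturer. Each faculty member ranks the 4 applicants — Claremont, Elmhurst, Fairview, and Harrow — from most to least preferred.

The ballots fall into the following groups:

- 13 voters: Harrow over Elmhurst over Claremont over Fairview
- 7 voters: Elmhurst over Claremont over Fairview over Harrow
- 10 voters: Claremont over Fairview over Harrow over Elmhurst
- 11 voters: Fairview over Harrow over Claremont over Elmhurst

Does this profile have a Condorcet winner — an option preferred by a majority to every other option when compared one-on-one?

No

Head-to-head results (41 voters total):
Claremont vs Elmhurst: Claremont wins 21–20.
Claremont vs Fairview: Claremont wins 30–11.
Claremont vs Harrow: Harrow wins 24–17.
Elmhurst vs Fairview: Fairview wins 21–20.
Elmhurst vs Harrow: Harrow wins 34–7.
Fairview vs Harrow: Fairview wins 28–13.
No candidate beats all others: Claremont beats Fairview beats Harrow beats Claremont, a majority cycle.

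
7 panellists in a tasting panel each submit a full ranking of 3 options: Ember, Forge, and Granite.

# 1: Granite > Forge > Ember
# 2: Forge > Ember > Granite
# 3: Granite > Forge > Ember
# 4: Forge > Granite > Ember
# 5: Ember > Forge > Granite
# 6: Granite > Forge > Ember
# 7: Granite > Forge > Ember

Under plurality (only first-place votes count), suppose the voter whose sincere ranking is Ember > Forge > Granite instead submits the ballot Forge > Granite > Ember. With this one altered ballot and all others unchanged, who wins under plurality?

First-place totals with the altered ballot: Ember 0, Forge 3, Granite 4.
The winner is unchanged: still Granite.

Granite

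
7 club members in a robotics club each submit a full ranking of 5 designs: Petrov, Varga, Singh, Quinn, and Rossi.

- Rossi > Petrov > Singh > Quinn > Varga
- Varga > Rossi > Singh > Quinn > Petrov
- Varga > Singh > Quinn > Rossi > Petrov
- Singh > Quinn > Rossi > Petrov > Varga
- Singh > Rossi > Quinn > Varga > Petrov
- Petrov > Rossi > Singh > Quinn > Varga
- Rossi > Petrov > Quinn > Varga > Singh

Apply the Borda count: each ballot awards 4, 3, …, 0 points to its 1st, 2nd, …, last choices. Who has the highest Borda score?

Rossi

Borda scores:
  Petrov: 3 + 0 + 0 + 1 + 0 + 4 + 3 = 11
  Varga: 0 + 4 + 4 + 0 + 1 + 0 + 1 = 10
  Singh: 2 + 2 + 3 + 4 + 4 + 2 + 0 = 17
  Quinn: 1 + 1 + 2 + 3 + 2 + 1 + 2 = 12
  Rossi: 4 + 3 + 1 + 2 + 3 + 3 + 4 = 20
Rossi has the highest total.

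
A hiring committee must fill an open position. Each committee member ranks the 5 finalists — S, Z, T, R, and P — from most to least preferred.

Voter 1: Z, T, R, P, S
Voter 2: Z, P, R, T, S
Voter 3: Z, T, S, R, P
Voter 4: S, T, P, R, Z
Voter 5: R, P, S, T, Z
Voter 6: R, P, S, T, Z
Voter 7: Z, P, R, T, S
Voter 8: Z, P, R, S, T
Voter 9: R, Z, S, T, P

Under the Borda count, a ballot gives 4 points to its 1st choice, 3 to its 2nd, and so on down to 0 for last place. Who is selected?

Borda scores:
  S: 0 + 0 + 2 + 4 + 2 + 2 + 0 + 1 + 2 = 13
  Z: 4 + 4 + 4 + 0 + 0 + 0 + 4 + 4 + 3 = 23
  T: 3 + 1 + 3 + 3 + 1 + 1 + 1 + 0 + 1 = 14
  R: 2 + 2 + 1 + 1 + 4 + 4 + 2 + 2 + 4 = 22
  P: 1 + 3 + 0 + 2 + 3 + 3 + 3 + 3 + 0 = 18
Z has the highest total.

Z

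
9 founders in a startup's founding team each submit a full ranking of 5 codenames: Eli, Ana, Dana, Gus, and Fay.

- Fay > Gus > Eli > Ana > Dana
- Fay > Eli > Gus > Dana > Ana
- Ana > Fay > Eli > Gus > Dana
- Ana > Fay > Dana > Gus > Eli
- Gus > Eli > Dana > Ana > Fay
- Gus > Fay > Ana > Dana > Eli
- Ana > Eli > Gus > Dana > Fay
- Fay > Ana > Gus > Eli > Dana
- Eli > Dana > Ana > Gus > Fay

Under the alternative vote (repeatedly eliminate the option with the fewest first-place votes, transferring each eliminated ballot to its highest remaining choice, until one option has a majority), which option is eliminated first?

Round 1: Ana 3, Fay 3, Gus 2, Eli 1, Dana 0. Dana has the fewest and is eliminated.
Round 2: Ana 3, Fay 3, Gus 2, Eli 1. Eli has the fewest and is eliminated.
Round 3: Ana 4, Fay 3, Gus 2. Gus has the fewest and is eliminated.
Round 4: Ana 5, Fay 4. Ana has a majority.

Dana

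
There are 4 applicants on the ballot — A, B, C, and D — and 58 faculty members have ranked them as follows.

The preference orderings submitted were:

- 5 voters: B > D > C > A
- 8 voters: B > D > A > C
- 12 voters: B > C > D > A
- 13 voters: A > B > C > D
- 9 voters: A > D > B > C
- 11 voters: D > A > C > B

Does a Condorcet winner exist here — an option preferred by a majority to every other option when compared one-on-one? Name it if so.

Head-to-head results (58 voters total):
A vs B: A wins 33–25.
A vs C: A wins 41–17.
A vs D: D wins 36–22.
B vs C: B wins 47–11.
B vs D: B wins 38–20.
C vs D: D wins 33–25.
No candidate beats all others: A beats B beats D beats A, a majority cycle.

No Condorcet winner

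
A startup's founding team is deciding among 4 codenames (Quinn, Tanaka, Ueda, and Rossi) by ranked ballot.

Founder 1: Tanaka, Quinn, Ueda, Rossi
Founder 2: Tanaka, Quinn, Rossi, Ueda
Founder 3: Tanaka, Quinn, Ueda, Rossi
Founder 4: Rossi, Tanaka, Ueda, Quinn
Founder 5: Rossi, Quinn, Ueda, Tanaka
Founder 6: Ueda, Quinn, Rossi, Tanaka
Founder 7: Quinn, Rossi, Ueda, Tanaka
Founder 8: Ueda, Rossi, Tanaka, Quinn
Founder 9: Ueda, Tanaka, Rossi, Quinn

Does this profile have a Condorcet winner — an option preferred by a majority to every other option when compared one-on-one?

Head-to-head results (9 voters total):
Quinn vs Tanaka: Tanaka wins 6–3.
Quinn vs Ueda: Quinn wins 5–4.
Quinn vs Rossi: Quinn wins 5–4.
Tanaka vs Ueda: Ueda wins 5–4.
Tanaka vs Rossi: Rossi wins 5–4.
Ueda vs Rossi: Ueda wins 5–4.
No candidate beats all others: Quinn beats Ueda beats Tanaka beats Quinn, a majority cycle.

No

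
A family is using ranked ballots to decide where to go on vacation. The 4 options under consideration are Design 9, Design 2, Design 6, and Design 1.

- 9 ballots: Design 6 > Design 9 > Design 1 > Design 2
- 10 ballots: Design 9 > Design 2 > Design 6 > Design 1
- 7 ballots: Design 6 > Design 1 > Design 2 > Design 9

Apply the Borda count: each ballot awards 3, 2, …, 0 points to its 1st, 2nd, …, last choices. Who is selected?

Borda scores:
  Design 9: 9·2 + 10·3 + 7·0 = 48
  Design 2: 9·0 + 10·2 + 7·1 = 27
  Design 6: 9·3 + 10·1 + 7·3 = 58
  Design 1: 9·1 + 10·0 + 7·2 = 23
Design 6 has the highest total.

Design 6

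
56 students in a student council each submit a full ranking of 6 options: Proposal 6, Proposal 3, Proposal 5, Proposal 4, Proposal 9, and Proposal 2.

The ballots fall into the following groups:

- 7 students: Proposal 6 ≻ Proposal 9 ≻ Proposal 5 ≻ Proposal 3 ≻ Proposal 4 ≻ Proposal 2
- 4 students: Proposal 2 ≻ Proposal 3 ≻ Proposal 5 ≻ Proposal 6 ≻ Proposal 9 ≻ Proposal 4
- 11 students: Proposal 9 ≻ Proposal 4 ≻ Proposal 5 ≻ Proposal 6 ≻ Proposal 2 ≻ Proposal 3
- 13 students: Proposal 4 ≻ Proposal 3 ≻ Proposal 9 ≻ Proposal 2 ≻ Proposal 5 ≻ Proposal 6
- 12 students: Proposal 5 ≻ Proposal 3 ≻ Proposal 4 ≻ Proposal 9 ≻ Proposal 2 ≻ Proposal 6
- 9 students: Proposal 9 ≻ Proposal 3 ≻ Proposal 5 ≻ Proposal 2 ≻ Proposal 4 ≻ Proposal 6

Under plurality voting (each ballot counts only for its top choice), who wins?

Proposal 9

First-place vote totals:
  Proposal 6: 7
  Proposal 3: 0
  Proposal 5: 12
  Proposal 4: 13
  Proposal 9: 20
  Proposal 2: 4
Proposal 9 has the most first-place votes.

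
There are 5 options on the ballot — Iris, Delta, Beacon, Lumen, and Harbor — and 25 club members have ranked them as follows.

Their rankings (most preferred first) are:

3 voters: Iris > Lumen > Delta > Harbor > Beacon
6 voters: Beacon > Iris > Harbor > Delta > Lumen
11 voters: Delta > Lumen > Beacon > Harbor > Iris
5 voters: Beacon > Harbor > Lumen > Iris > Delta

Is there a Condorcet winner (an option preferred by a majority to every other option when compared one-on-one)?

No

Head-to-head results (25 voters total):
Iris vs Delta: Iris wins 14–11.
Iris vs Beacon: Beacon wins 22–3.
Iris vs Lumen: Lumen wins 16–9.
Iris vs Harbor: Harbor wins 16–9.
Delta vs Beacon: Delta wins 14–11.
Delta vs Lumen: Delta wins 17–8.
Delta vs Harbor: Delta wins 14–11.
Beacon vs Lumen: Lumen wins 14–11.
Beacon vs Harbor: Beacon wins 22–3.
Lumen vs Harbor: Lumen wins 14–11.
No candidate beats all others: Iris beats Delta beats Beacon beats Iris, a majority cycle.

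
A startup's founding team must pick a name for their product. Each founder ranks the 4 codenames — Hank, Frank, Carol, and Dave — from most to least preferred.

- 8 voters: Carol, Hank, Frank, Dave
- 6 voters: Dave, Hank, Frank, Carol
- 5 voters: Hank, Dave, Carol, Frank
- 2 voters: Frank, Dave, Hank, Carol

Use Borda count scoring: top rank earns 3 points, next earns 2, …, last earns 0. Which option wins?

Borda scores:
  Hank: 8·2 + 6·2 + 5·3 + 2·1 = 45
  Frank: 8·1 + 6·1 + 5·0 + 2·3 = 20
  Carol: 8·3 + 6·0 + 5·1 + 2·0 = 29
  Dave: 8·0 + 6·3 + 5·2 + 2·2 = 32
Hank has the highest total.

Hank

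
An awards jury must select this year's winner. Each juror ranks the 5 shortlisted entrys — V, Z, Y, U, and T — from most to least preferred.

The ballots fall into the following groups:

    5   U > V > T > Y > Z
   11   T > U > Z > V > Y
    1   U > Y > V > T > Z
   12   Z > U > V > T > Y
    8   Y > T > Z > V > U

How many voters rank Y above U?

8

Ballots ranking Y above U: 8.
Ballots ranking U above Y: 5+11+1+12 = 29.
So 8 of 37 voters prefer Y to U.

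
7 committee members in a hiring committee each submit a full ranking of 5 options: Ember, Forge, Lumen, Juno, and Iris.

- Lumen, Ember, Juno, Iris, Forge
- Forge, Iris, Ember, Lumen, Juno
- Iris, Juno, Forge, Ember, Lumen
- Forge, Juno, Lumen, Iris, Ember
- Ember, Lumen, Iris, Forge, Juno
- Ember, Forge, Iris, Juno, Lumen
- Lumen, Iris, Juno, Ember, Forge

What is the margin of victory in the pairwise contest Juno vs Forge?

Ballots ranking Juno above Forge: 3.
Ballots ranking Forge above Juno: 4.
Forge wins 4–3, a margin of 1.

1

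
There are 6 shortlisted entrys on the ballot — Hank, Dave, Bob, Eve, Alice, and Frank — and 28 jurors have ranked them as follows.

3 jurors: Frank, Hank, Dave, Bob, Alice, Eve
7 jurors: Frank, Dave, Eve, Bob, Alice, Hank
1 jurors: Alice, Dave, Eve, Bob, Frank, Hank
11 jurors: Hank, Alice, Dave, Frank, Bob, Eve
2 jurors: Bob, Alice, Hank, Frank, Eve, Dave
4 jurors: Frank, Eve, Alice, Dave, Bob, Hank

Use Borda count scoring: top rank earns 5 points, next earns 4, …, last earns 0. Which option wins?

Borda scores:
  Hank: 3·4 + 7·0 + 0 + 11·5 + 2·3 + 4·0 = 73
  Dave: 3·3 + 7·4 + 4 + 11·3 + 2·0 + 4·2 = 82
  Bob: 3·2 + 7·2 + 2 + 11·1 + 2·5 + 4·1 = 47
  Eve: 3·0 + 7·3 + 3 + 11·0 + 2·1 + 4·4 = 42
  Alice: 3·1 + 7·1 + 5 + 11·4 + 2·4 + 4·3 = 79
  Frank: 3·5 + 7·5 + 1 + 11·2 + 2·2 + 4·5 = 97
Frank has the highest total.

Frank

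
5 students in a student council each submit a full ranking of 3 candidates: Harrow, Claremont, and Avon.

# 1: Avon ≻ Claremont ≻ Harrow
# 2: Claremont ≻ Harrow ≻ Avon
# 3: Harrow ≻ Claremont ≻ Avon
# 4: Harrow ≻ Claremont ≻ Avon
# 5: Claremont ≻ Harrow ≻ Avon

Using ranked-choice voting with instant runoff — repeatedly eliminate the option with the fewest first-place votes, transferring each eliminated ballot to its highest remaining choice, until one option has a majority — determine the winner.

Claremont

Round 1: Harrow 2, Claremont 2, Avon 1. Avon has the fewest and is eliminated.
Round 2: Claremont 3, Harrow 2. Claremont has a majority.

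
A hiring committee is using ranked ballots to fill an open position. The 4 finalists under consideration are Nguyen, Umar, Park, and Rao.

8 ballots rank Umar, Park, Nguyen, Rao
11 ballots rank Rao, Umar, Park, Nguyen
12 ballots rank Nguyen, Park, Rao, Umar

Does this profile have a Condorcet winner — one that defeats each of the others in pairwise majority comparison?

Head-to-head results (31 voters total):
Nguyen vs Umar: Umar wins 19–12.
Nguyen vs Park: Park wins 19–12.
Nguyen vs Rao: Nguyen wins 20–11.
Umar vs Park: Umar wins 19–12.
Umar vs Rao: Rao wins 23–8.
Park vs Rao: Park wins 20–11.
No candidate beats all others: Nguyen beats Rao beats Umar beats Nguyen, a majority cycle.

No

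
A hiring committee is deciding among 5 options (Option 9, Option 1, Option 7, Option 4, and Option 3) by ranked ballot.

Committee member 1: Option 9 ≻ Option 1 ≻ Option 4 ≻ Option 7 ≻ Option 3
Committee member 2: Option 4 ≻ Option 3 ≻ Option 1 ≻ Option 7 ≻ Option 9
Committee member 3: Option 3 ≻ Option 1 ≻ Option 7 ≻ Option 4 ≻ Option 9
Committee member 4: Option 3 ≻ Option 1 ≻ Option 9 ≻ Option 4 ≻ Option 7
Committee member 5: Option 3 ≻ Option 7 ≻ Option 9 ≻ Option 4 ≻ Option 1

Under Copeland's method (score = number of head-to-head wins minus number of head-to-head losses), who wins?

Pairwise results:
  Option 9 vs Option 1: Option 1 wins 3–2.
  Option 9 vs Option 7: Option 7 wins 3–2.
  Option 9 vs Option 4: Option 9 wins 3–2.
  Option 9 vs Option 3: Option 3 wins 4–1.
  Option 1 vs Option 7: Option 1 wins 4–1.
  Option 1 vs Option 4: Option 1 wins 3–2.
  Option 1 vs Option 3: Option 3 wins 4–1.
  Option 7 vs Option 4: Option 4 wins 3–2.
  Option 7 vs Option 3: Option 3 wins 4–1.
  Option 4 vs Option 3: Option 3 wins 3–2.
Copeland scores (wins − losses):
  Option 9: 1 − 3 = -2
  Option 1: 3 − 1 = 2
  Option 7: 1 − 3 = -2
  Option 4: 1 − 3 = -2
  Option 3: 4 − 0 = 4
Option 3 has the best Copeland score.

Option 3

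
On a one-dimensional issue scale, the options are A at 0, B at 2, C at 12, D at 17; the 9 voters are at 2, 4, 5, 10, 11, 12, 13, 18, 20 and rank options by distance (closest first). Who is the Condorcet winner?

C

With single-peaked preferences on a line, the Condorcet winner is the candidate closest to the median voter.
The median voter (position 11) is closest to C at 12.
Check: C vs B — voters closer to C: 6 of 9.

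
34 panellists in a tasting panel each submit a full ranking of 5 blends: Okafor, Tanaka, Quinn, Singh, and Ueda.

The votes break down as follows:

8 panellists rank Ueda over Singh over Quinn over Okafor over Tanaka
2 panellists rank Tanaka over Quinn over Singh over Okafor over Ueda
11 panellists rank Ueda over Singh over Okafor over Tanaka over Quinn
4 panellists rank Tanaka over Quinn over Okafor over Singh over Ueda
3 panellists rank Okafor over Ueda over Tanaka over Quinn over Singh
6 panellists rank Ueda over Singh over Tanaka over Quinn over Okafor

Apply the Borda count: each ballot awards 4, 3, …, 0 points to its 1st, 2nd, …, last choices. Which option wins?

Borda scores:
  Okafor: 8·1 + 2·1 + 11·2 + 4·2 + 3·4 + 6·0 = 52
  Tanaka: 8·0 + 2·4 + 11·1 + 4·4 + 3·2 + 6·2 = 53
  Quinn: 8·2 + 2·3 + 11·0 + 4·3 + 3·1 + 6·1 = 43
  Singh: 8·3 + 2·2 + 11·3 + 4·1 + 3·0 + 6·3 = 83
  Ueda: 8·4 + 2·0 + 11·4 + 4·0 + 3·3 + 6·4 = 109
Ueda has the highest total.

Ueda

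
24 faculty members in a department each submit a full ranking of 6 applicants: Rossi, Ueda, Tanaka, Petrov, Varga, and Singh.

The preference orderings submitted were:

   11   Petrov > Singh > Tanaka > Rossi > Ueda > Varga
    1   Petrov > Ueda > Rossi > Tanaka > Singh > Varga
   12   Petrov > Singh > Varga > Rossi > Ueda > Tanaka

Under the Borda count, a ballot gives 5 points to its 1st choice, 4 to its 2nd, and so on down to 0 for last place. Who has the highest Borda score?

Petrov

Borda scores:
  Rossi: 11·2 + 3 + 12·2 = 49
  Ueda: 11·1 + 4 + 12·1 = 27
  Tanaka: 11·3 + 2 + 12·0 = 35
  Petrov: 11·5 + 5 + 12·5 = 120
  Varga: 11·0 + 0 + 12·3 = 36
  Singh: 11·4 + 1 + 12·4 = 93
Petrov has the highest total.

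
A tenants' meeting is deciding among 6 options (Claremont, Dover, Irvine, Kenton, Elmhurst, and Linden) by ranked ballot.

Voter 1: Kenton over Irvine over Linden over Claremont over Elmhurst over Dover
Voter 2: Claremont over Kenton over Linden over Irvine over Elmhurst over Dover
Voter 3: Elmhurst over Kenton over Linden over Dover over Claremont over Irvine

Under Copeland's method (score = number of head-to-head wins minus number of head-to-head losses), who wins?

Kenton

Pairwise results:
  Claremont vs Dover: Claremont wins 2–1.
  Claremont vs Irvine: Claremont wins 2–1.
  Claremont vs Kenton: Kenton wins 2–1.
  Claremont vs Elmhurst: Claremont wins 2–1.
  Claremont vs Linden: Linden wins 2–1.
  Dover vs Irvine: Irvine wins 2–1.
  Dover vs Kenton: Kenton wins 3–0.
  Dover vs Elmhurst: Elmhurst wins 3–0.
  Dover vs Linden: Linden wins 3–0.
  Irvine vs Kenton: Kenton wins 3–0.
  Irvine vs Elmhurst: Irvine wins 2–1.
  Irvine vs Linden: Linden wins 2–1.
  Kenton vs Elmhurst: Kenton wins 2–1.
  Kenton vs Linden: Kenton wins 3–0.
  Elmhurst vs Linden: Linden wins 2–1.
Copeland scores (wins − losses):
  Claremont: 3 − 2 = 1
  Dover: 0 − 5 = -5
  Irvine: 2 − 3 = -1
  Kenton: 5 − 0 = 5
  Elmhurst: 1 − 4 = -3
  Linden: 4 − 1 = 3
Kenton has the best Copeland score.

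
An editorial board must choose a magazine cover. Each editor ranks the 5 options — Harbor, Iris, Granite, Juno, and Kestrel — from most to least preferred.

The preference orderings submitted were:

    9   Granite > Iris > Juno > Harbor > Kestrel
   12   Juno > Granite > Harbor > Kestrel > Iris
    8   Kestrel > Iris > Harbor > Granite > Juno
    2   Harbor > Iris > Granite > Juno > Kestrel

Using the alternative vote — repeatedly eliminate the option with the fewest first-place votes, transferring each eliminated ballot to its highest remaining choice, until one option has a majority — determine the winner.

Round 1: Juno 12, Granite 9, Kestrel 8, Harbor 2, Iris 0. Iris has the fewest and is eliminated.
Round 2: Juno 12, Granite 9, Kestrel 8, Harbor 2. Harbor has the fewest and is eliminated.
Round 3: Juno 12, Granite 11, Kestrel 8. Kestrel has the fewest and is eliminated.
Round 4: Granite 19, Juno 12. Granite has a majority.

Granite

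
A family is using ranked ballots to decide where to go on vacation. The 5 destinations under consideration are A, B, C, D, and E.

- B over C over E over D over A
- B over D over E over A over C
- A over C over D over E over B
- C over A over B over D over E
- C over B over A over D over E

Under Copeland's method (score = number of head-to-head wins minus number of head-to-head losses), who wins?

C

Pairwise results:
  A vs B: B wins 3–2.
  A vs C: C wins 3–2.
  A vs D: A wins 3–2.
  A vs E: A wins 3–2.
  B vs C: C wins 3–2.
  B vs D: B wins 4–1.
  B vs E: B wins 4–1.
  C vs D: C wins 4–1.
  C vs E: C wins 4–1.
  D vs E: D wins 4–1.
Copeland scores (wins − losses):
  A: 2 − 2 = 0
  B: 3 − 1 = 2
  C: 4 − 0 = 4
  D: 1 − 3 = -2
  E: 0 − 4 = -4
C has the best Copeland score.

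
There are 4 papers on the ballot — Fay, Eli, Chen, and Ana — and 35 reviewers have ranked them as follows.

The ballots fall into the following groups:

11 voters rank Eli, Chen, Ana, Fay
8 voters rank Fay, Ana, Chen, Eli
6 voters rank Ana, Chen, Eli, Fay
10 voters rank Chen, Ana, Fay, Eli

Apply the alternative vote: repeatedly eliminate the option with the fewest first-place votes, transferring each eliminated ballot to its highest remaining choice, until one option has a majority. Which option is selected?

Chen

Round 1: Eli 11, Chen 10, Fay 8, Ana 6. Ana has the fewest and is eliminated.
Round 2: Chen 16, Eli 11, Fay 8. Fay has the fewest and is eliminated.
Round 3: Chen 24, Eli 11. Chen has a majority.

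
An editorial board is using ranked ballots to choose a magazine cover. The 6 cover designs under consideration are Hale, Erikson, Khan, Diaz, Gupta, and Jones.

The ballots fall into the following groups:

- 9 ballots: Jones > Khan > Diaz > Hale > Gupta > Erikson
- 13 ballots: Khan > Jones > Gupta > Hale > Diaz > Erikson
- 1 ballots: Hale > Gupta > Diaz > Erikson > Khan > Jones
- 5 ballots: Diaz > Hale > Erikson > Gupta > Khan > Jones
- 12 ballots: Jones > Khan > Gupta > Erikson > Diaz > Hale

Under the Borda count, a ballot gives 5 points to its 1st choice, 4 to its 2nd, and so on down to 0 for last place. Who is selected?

Borda scores:
  Hale: 9·2 + 13·2 + 5 + 5·4 + 12·0 = 69
  Erikson: 9·0 + 13·0 + 2 + 5·3 + 12·2 = 41
  Khan: 9·4 + 13·5 + 1 + 5·1 + 12·4 = 155
  Diaz: 9·3 + 13·1 + 3 + 5·5 + 12·1 = 80
  Gupta: 9·1 + 13·3 + 4 + 5·2 + 12·3 = 98
  Jones: 9·5 + 13·4 + 0 + 5·0 + 12·5 = 157
Jones has the highest total.

Jones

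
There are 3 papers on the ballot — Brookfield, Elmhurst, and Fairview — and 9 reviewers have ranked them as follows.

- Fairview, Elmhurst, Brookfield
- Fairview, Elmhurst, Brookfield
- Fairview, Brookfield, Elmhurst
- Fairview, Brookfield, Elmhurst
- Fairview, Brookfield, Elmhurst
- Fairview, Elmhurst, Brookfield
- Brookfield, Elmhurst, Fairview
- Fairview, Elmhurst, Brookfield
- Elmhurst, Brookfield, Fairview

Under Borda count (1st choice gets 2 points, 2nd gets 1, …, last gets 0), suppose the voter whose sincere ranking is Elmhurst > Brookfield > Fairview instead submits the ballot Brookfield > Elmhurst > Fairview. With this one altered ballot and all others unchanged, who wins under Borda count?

Fairview

Borda totals with the altered ballot: Brookfield 7, Elmhurst 6, Fairview 14.
The winner is unchanged: still Fairview.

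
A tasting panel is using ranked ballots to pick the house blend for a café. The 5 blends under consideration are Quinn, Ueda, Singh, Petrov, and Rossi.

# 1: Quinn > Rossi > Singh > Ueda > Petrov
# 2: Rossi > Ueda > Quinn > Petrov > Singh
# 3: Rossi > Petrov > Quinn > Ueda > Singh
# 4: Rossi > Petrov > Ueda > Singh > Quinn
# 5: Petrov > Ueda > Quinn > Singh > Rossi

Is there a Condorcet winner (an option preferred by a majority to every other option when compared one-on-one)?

Yes

Head-to-head results (5 voters total):
Quinn vs Ueda: Ueda wins 3–2.
Quinn vs Singh: Quinn wins 4–1.
Quinn vs Petrov: Petrov wins 3–2.
Quinn vs Rossi: Rossi wins 3–2.
Ueda vs Singh: Ueda wins 4–1.
Ueda vs Petrov: Petrov wins 3–2.
Ueda vs Rossi: Rossi wins 4–1.
Singh vs Petrov: Petrov wins 4–1.
Singh vs Rossi: Rossi wins 4–1.
Petrov vs Rossi: Rossi wins 4–1.
Rossi beats each rival — Quinn (3–2), Ueda (4–1), Singh (4–1), Petrov (4–1) — so Rossi is the Condorcet winner.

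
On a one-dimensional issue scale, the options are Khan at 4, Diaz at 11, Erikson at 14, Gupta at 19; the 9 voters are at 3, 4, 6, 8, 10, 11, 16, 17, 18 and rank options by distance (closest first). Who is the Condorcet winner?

Diaz

With single-peaked preferences on a line, the Condorcet winner is the candidate closest to the median voter.
The median voter (position 10) is closest to Diaz at 11.
Check: Diaz vs Erikson — voters closer to Diaz: 6 of 9.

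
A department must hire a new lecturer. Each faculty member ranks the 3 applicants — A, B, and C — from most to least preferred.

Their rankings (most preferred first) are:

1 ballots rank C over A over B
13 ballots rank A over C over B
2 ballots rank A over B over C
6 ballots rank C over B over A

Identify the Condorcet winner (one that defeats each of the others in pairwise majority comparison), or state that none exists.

Head-to-head results (22 voters total):
A vs B: A wins 16–6.
A vs C: A wins 15–7.
B vs C: C wins 20–2.
A beats each rival — B (16–6), C (15–7) — so A is the Condorcet winner.

A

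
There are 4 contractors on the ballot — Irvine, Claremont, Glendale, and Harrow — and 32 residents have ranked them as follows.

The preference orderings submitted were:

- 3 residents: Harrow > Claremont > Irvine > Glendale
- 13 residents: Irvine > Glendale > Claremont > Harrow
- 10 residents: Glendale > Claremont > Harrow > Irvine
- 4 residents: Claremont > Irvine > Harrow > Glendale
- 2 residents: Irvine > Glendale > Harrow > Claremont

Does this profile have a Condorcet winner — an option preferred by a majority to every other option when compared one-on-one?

No

Head-to-head results (32 voters total):
Irvine vs Claremont: Claremont wins 17–15.
Irvine vs Glendale: Irvine wins 22–10.
Irvine vs Harrow: Irvine wins 19–13.
Claremont vs Glendale: Glendale wins 25–7.
Claremont vs Harrow: Claremont wins 27–5.
Glendale vs Harrow: Glendale wins 25–7.
No candidate beats all others: Irvine beats Glendale beats Claremont beats Irvine, a majority cycle.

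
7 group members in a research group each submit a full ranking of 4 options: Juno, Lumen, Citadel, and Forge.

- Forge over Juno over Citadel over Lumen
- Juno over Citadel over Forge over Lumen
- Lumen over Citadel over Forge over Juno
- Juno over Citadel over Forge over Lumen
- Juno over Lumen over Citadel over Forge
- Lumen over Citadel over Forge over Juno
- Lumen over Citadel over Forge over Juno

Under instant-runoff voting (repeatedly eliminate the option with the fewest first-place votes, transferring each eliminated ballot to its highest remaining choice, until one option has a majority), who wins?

Round 1: Juno 3, Lumen 3, Forge 1, Citadel 0. Citadel has the fewest and is eliminated.
Round 2: Juno 3, Lumen 3, Forge 1. Forge has the fewest and is eliminated.
Round 3: Juno 4, Lumen 3. Juno has a majority.

Juno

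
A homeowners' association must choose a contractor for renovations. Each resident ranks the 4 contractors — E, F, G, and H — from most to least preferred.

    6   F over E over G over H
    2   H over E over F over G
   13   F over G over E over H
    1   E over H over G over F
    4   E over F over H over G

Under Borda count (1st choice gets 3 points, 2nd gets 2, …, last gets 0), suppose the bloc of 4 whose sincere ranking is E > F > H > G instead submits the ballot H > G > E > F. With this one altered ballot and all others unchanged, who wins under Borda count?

Borda totals with the altered ballot: E 36, F 59, G 41, H 20.
The winner is unchanged: still F.

F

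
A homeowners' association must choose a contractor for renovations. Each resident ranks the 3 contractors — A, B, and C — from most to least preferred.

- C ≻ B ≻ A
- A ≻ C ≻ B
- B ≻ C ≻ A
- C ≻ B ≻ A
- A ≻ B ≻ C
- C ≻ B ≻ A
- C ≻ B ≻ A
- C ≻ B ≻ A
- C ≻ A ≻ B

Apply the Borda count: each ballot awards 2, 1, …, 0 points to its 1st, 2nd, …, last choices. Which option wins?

Borda scores:
  A: 0 + 2 + 0 + 0 + 2 + 0 + 0 + 0 + 1 = 5
  B: 1 + 0 + 2 + 1 + 1 + 1 + 1 + 1 + 0 = 8
  C: 2 + 1 + 1 + 2 + 0 + 2 + 2 + 2 + 2 = 14
C has the highest total.

C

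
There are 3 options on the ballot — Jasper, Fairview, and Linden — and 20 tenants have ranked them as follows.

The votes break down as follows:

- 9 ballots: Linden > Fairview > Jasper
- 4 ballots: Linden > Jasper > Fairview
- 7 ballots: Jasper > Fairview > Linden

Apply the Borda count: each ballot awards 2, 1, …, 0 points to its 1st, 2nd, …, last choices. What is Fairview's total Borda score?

16

Borda scores:
  Jasper: 9·0 + 4·1 + 7·2 = 18
  Fairview: 9·1 + 4·0 + 7·1 = 16
  Linden: 9·2 + 4·2 + 7·0 = 26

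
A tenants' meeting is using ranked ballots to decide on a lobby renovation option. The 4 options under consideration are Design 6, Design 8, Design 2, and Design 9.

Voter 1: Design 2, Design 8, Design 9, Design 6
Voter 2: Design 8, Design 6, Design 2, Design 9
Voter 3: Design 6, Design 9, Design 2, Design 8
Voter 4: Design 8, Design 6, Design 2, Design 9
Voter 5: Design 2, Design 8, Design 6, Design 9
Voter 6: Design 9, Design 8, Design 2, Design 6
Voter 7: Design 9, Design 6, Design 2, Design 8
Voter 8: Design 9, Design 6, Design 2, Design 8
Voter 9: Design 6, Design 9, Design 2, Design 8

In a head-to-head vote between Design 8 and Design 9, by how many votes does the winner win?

Ballots ranking Design 8 above Design 9: 4.
Ballots ranking Design 9 above Design 8: 5.
Design 9 wins 5–4, a margin of 1.

1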